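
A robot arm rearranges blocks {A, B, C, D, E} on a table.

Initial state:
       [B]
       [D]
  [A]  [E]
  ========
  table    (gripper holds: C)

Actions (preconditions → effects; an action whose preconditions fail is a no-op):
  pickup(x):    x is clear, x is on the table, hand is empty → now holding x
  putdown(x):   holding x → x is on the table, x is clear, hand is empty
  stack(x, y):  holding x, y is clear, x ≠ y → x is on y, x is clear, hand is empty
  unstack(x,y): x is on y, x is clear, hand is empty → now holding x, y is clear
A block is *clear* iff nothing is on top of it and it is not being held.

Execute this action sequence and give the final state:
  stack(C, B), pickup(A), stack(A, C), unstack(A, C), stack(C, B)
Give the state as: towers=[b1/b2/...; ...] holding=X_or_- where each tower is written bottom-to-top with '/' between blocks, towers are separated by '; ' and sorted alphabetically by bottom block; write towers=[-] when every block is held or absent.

towers=[E/D/B/C] holding=A

step 1 (stack(C, B)): towers=[A; E/D/B/C] holding=-
step 2 (pickup(A)): towers=[E/D/B/C] holding=A
step 3 (stack(A, C)): towers=[E/D/B/C/A] holding=-
step 4 (unstack(A, C)): towers=[E/D/B/C] holding=A
step 5 (stack(C, B)) [no-op]: towers=[E/D/B/C] holding=A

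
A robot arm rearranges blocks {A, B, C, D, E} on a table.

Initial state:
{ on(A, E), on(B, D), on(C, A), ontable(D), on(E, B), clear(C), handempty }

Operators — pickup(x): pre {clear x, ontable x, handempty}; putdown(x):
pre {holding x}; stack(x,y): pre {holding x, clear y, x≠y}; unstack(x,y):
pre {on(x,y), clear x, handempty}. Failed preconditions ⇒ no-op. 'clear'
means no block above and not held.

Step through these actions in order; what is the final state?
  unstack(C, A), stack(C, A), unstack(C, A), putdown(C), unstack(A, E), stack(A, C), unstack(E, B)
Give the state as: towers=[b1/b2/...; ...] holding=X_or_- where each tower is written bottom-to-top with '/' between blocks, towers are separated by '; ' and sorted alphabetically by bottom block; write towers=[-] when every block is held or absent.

step 1 (unstack(C, A)): towers=[D/B/E/A] holding=C
step 2 (stack(C, A)): towers=[D/B/E/A/C] holding=-
step 3 (unstack(C, A)): towers=[D/B/E/A] holding=C
step 4 (putdown(C)): towers=[C; D/B/E/A] holding=-
step 5 (unstack(A, E)): towers=[C; D/B/E] holding=A
step 6 (stack(A, C)): towers=[C/A; D/B/E] holding=-
step 7 (unstack(E, B)): towers=[C/A; D/B] holding=E

towers=[C/A; D/B] holding=E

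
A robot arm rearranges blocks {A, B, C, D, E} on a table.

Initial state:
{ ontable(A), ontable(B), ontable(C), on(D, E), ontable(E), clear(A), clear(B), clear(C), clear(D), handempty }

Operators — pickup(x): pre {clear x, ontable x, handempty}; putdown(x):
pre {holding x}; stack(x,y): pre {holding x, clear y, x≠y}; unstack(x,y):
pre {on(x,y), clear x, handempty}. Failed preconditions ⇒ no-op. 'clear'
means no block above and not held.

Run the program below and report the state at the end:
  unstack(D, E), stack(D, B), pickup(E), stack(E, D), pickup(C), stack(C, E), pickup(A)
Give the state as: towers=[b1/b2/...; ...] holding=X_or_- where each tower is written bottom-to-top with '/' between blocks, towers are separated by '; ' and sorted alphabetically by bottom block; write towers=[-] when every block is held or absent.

towers=[B/D/E/C] holding=A

step 1 (unstack(D, E)): towers=[A; B; C; E] holding=D
step 2 (stack(D, B)): towers=[A; B/D; C; E] holding=-
step 3 (pickup(E)): towers=[A; B/D; C] holding=E
step 4 (stack(E, D)): towers=[A; B/D/E; C] holding=-
step 5 (pickup(C)): towers=[A; B/D/E] holding=C
step 6 (stack(C, E)): towers=[A; B/D/E/C] holding=-
step 7 (pickup(A)): towers=[B/D/E/C] holding=A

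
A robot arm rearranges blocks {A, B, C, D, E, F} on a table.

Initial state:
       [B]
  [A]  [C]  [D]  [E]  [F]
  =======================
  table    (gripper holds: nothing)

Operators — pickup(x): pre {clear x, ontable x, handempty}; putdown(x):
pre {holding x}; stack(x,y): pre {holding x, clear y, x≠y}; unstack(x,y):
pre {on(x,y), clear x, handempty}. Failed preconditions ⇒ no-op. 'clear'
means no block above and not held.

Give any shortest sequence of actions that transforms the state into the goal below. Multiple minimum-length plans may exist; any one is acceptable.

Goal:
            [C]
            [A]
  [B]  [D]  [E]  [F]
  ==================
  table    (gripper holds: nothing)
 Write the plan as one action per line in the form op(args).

unstack(B, C)
putdown(B)
pickup(A)
stack(A, E)
pickup(C)
stack(C, A)

step 1 (unstack(B, C)): towers=[A; C; D; E; F] holding=B
step 2 (putdown(B)): towers=[A; B; C; D; E; F] holding=-
step 3 (pickup(A)): towers=[B; C; D; E; F] holding=A
step 4 (stack(A, E)): towers=[B; C; D; E/A; F] holding=-
step 5 (pickup(C)): towers=[B; D; E/A; F] holding=C
step 6 (stack(C, A)): towers=[B; D; E/A/C; F] holding=-
goal check: towers=[B; D; E/A/C; F] holding=- — reached (length 6, optimal by BFS)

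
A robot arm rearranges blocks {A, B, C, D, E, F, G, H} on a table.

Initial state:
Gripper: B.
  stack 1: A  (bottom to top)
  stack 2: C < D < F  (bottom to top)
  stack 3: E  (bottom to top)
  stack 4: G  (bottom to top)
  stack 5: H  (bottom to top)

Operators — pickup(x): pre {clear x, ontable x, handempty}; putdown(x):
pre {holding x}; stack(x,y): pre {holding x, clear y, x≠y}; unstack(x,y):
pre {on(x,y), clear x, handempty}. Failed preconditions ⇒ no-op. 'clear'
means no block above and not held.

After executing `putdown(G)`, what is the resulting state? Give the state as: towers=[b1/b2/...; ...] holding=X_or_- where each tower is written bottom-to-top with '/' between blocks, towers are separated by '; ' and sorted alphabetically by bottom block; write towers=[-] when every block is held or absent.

before: towers=[A; C/D/F; E; G; H] holding=B
pre[putdown(G)]: holding(G) no
holding(G) unmet → putdown(G) is a no-op
after:  towers=[A; C/D/F; E; G; H] holding=B

towers=[A; C/D/F; E; G; H] holding=B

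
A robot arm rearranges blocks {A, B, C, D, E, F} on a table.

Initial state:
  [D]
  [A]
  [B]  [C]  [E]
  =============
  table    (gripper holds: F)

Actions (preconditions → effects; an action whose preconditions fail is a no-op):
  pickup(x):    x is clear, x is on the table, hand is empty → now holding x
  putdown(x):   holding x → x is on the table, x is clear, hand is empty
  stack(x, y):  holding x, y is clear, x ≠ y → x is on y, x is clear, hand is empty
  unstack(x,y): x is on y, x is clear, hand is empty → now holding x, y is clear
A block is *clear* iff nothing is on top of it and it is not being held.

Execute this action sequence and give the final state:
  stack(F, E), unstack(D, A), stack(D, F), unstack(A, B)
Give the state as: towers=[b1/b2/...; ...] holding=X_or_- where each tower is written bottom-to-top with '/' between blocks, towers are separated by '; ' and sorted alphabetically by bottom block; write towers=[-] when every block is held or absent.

towers=[B; C; E/F/D] holding=A

step 1 (stack(F, E)): towers=[B/A/D; C; E/F] holding=-
step 2 (unstack(D, A)): towers=[B/A; C; E/F] holding=D
step 3 (stack(D, F)): towers=[B/A; C; E/F/D] holding=-
step 4 (unstack(A, B)): towers=[B; C; E/F/D] holding=A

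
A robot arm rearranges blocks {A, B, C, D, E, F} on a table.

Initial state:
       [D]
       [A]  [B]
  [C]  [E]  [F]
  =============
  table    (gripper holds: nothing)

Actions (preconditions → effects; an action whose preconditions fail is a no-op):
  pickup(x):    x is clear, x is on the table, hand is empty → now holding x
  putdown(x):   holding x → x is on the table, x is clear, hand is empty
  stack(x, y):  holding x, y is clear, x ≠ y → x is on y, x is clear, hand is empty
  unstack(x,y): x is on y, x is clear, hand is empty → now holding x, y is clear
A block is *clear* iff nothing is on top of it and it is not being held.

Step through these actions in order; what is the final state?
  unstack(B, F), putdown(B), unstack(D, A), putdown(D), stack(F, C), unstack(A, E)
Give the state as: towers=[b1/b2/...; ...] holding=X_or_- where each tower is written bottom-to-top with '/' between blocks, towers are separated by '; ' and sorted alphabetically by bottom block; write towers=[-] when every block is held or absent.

step 1 (unstack(B, F)): towers=[C; E/A/D; F] holding=B
step 2 (putdown(B)): towers=[B; C; E/A/D; F] holding=-
step 3 (unstack(D, A)): towers=[B; C; E/A; F] holding=D
step 4 (putdown(D)): towers=[B; C; D; E/A; F] holding=-
step 5 (stack(F, C)) [no-op]: towers=[B; C; D; E/A; F] holding=-
step 6 (unstack(A, E)): towers=[B; C; D; E; F] holding=A

towers=[B; C; D; E; F] holding=A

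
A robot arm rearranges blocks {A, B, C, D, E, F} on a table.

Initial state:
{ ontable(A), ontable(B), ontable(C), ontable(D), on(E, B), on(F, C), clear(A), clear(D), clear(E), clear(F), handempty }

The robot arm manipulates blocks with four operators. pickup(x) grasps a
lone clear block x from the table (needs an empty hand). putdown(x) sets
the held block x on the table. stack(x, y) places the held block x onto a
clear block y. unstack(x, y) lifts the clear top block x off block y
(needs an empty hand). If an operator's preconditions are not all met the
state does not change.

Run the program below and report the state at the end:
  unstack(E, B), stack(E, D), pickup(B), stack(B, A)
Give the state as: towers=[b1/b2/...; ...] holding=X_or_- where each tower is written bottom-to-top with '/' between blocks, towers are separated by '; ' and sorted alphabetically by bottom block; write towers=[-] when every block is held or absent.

step 1 (unstack(E, B)): towers=[A; B; C/F; D] holding=E
step 2 (stack(E, D)): towers=[A; B; C/F; D/E] holding=-
step 3 (pickup(B)): towers=[A; C/F; D/E] holding=B
step 4 (stack(B, A)): towers=[A/B; C/F; D/E] holding=-

towers=[A/B; C/F; D/E] holding=-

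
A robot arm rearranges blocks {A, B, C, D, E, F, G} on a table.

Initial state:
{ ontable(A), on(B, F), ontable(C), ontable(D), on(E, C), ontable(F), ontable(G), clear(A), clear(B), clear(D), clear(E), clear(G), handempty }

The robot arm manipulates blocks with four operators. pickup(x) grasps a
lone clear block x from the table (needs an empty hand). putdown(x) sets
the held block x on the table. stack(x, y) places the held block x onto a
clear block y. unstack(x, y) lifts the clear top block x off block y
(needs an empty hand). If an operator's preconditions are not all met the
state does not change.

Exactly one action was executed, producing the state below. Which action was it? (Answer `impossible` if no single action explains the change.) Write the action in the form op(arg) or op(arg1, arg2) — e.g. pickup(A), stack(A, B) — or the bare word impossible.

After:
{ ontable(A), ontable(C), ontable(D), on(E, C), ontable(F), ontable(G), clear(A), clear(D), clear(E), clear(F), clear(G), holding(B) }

unstack(B, F)

target: towers=[A; C/E; D; F; G] holding=B
     unstack(B, F) → towers=[A; C/E; D; F; G] holding=B  ← match
         pickup(G) → towers=[A; C/E; D; F/B] holding=G
         pickup(D) → towers=[A; C/E; F/B; G] holding=D
         pickup(A) → towers=[C/E; D; F/B; G] holding=A
     unstack(E, C) → towers=[A; C; D; F/B; G] holding=E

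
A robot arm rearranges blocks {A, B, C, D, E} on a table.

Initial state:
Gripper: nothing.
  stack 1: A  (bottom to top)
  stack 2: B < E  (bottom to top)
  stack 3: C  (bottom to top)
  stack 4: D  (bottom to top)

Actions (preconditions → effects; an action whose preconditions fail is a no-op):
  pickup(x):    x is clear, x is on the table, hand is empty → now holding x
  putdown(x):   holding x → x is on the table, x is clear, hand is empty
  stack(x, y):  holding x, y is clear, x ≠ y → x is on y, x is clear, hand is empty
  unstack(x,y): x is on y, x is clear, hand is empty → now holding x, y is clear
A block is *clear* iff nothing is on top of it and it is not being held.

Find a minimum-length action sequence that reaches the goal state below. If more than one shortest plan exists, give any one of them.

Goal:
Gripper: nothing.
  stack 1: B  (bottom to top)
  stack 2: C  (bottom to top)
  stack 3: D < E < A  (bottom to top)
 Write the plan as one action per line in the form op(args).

step 1 (unstack(E, B)): towers=[A; B; C; D] holding=E
step 2 (stack(E, D)): towers=[A; B; C; D/E] holding=-
step 3 (pickup(A)): towers=[B; C; D/E] holding=A
step 4 (stack(A, E)): towers=[B; C; D/E/A] holding=-
goal check: towers=[B; C; D/E/A] holding=- — reached (length 4, optimal by BFS)

unstack(E, B)
stack(E, D)
pickup(A)
stack(A, E)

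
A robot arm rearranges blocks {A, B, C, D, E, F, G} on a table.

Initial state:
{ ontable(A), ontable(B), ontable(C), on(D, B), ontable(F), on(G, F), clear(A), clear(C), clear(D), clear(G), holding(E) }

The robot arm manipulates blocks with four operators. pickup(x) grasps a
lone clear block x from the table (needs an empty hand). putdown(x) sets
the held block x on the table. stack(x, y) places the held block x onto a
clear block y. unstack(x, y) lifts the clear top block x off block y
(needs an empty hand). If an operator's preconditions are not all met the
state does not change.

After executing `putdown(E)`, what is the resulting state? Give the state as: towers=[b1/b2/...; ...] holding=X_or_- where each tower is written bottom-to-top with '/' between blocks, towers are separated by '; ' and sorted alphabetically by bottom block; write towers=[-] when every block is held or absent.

before: towers=[A; B/D; C; F/G] holding=E
pre[putdown(E)]: holding(E) yes
all met → apply putdown(E)
after:  towers=[A; B/D; C; E; F/G] holding=-

towers=[A; B/D; C; E; F/G] holding=-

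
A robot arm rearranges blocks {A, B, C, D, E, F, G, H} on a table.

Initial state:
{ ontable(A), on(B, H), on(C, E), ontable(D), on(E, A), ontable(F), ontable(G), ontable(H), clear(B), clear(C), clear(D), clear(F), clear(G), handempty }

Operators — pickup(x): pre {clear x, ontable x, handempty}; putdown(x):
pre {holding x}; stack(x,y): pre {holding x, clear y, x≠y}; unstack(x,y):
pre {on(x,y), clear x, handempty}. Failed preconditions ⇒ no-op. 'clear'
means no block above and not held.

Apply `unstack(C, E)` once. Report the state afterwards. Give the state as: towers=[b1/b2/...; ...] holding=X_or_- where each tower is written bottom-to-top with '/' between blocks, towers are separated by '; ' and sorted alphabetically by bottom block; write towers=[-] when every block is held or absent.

towers=[A/E; D; F; G; H/B] holding=C

before: towers=[A/E/C; D; F; G; H/B] holding=-
pre[unstack(C, E)]: on(C,E) yes, clear(C) yes, handempty yes
all met → apply unstack(C, E)
after:  towers=[A/E; D; F; G; H/B] holding=C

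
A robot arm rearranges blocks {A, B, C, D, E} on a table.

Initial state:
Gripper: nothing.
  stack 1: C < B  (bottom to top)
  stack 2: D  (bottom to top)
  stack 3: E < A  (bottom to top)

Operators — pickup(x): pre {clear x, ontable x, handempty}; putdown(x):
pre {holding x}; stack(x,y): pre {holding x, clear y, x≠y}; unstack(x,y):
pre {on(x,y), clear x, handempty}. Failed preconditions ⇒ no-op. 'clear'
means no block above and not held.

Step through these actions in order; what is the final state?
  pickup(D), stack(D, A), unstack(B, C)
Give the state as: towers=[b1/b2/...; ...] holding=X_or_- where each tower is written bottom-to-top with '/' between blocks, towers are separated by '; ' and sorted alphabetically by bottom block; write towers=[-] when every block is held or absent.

towers=[C; E/A/D] holding=B

step 1 (pickup(D)): towers=[C/B; E/A] holding=D
step 2 (stack(D, A)): towers=[C/B; E/A/D] holding=-
step 3 (unstack(B, C)): towers=[C; E/A/D] holding=B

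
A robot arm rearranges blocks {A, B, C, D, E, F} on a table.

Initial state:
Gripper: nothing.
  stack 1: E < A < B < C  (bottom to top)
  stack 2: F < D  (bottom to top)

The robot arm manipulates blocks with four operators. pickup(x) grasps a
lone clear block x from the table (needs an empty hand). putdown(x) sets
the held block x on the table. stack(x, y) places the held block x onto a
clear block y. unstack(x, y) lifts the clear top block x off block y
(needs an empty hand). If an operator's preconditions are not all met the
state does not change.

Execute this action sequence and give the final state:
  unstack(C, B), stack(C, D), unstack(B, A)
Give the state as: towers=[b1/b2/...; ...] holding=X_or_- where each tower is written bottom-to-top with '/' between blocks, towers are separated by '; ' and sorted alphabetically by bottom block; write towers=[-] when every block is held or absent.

towers=[E/A; F/D/C] holding=B

step 1 (unstack(C, B)): towers=[E/A/B; F/D] holding=C
step 2 (stack(C, D)): towers=[E/A/B; F/D/C] holding=-
step 3 (unstack(B, A)): towers=[E/A; F/D/C] holding=B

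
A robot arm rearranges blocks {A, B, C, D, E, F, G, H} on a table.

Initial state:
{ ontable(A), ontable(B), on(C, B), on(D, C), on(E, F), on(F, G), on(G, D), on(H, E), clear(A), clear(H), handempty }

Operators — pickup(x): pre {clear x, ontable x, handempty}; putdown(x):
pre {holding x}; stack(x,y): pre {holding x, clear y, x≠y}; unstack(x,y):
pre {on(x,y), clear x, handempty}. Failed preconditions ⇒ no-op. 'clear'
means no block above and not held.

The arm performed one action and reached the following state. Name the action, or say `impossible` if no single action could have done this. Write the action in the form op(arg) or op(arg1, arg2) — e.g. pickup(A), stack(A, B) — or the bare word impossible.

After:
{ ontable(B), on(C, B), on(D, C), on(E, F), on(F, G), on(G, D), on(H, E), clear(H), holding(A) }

pickup(A)

target: towers=[B/C/D/G/F/E/H] holding=A
         pickup(A) → towers=[B/C/D/G/F/E/H] holding=A  ← match
     unstack(H, E) → towers=[A; B/C/D/G/F/E] holding=H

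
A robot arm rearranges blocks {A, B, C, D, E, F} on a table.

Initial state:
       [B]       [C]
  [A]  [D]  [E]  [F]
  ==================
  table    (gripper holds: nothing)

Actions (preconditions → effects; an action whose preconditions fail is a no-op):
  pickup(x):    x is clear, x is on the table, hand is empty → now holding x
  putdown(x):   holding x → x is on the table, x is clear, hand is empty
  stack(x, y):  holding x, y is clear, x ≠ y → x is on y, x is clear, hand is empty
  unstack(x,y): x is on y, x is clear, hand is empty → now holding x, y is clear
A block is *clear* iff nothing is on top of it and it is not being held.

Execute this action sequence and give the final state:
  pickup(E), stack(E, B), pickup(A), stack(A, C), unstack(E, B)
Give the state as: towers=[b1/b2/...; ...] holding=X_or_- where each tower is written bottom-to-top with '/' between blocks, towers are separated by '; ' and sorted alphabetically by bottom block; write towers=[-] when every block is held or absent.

step 1 (pickup(E)): towers=[A; D/B; F/C] holding=E
step 2 (stack(E, B)): towers=[A; D/B/E; F/C] holding=-
step 3 (pickup(A)): towers=[D/B/E; F/C] holding=A
step 4 (stack(A, C)): towers=[D/B/E; F/C/A] holding=-
step 5 (unstack(E, B)): towers=[D/B; F/C/A] holding=E

towers=[D/B; F/C/A] holding=E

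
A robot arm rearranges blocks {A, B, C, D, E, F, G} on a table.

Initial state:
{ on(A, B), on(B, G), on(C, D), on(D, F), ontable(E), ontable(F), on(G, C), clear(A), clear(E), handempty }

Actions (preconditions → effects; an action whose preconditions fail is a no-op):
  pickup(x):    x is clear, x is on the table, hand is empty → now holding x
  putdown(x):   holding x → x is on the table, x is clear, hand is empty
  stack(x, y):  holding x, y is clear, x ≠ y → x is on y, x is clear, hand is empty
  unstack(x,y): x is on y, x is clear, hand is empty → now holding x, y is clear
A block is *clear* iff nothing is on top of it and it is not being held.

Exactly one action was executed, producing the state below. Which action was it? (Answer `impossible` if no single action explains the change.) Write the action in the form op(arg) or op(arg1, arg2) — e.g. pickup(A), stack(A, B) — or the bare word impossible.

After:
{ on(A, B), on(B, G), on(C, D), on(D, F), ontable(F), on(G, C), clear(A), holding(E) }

pickup(E)

target: towers=[F/D/C/G/B/A] holding=E
     unstack(A, B) → towers=[E; F/D/C/G/B] holding=A
         pickup(E) → towers=[F/D/C/G/B/A] holding=E  ← match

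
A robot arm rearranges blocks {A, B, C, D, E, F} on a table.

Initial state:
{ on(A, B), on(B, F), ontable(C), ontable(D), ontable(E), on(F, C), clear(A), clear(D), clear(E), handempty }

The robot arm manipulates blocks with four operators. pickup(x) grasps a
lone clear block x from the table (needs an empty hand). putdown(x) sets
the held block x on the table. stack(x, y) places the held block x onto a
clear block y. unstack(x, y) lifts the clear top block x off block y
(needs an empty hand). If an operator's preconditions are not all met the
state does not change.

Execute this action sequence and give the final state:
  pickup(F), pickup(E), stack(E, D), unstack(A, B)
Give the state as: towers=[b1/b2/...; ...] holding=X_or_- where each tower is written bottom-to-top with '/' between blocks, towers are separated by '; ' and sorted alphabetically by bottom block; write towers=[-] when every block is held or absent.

towers=[C/F/B; D/E] holding=A

step 1 (pickup(F)) [no-op]: towers=[C/F/B/A; D; E] holding=-
step 2 (pickup(E)): towers=[C/F/B/A; D] holding=E
step 3 (stack(E, D)): towers=[C/F/B/A; D/E] holding=-
step 4 (unstack(A, B)): towers=[C/F/B; D/E] holding=A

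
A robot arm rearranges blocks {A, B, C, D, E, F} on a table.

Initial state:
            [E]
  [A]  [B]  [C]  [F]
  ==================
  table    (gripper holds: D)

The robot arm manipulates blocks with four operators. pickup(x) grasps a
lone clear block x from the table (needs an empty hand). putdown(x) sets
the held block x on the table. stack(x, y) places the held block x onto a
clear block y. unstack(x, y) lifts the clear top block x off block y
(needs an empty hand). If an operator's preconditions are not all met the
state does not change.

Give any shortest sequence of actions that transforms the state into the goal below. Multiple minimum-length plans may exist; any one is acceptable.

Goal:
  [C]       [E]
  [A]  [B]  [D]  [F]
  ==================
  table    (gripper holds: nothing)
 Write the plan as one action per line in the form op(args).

step 1 (putdown(D)): towers=[A; B; C/E; D; F] holding=-
step 2 (unstack(E, C)): towers=[A; B; C; D; F] holding=E
step 3 (stack(E, D)): towers=[A; B; C; D/E; F] holding=-
step 4 (pickup(C)): towers=[A; B; D/E; F] holding=C
step 5 (stack(C, A)): towers=[A/C; B; D/E; F] holding=-
goal check: towers=[A/C; B; D/E; F] holding=- — reached (length 5, optimal by BFS)

putdown(D)
unstack(E, C)
stack(E, D)
pickup(C)
stack(C, A)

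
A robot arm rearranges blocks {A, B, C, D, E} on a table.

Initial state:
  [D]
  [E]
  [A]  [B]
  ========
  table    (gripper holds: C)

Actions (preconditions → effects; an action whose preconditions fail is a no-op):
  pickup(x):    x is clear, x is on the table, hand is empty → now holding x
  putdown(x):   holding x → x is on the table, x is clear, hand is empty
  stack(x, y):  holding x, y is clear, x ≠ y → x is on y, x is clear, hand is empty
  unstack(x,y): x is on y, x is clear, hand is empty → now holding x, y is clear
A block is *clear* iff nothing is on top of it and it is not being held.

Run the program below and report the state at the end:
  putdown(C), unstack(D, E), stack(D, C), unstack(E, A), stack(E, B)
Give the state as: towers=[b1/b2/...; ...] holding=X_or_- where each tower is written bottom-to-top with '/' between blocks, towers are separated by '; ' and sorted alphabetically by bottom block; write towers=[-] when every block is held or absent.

step 1 (putdown(C)): towers=[A/E/D; B; C] holding=-
step 2 (unstack(D, E)): towers=[A/E; B; C] holding=D
step 3 (stack(D, C)): towers=[A/E; B; C/D] holding=-
step 4 (unstack(E, A)): towers=[A; B; C/D] holding=E
step 5 (stack(E, B)): towers=[A; B/E; C/D] holding=-

towers=[A; B/E; C/D] holding=-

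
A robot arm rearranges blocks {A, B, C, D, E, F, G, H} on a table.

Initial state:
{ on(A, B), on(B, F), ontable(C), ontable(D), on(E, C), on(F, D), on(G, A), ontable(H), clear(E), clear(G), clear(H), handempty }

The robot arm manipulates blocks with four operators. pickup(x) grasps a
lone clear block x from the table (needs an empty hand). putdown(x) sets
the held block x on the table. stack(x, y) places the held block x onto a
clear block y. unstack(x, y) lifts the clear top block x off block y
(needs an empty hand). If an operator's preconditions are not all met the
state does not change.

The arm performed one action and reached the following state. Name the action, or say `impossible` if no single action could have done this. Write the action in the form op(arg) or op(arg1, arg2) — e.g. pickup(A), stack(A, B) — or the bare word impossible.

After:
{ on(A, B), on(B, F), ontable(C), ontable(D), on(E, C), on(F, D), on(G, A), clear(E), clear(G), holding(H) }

pickup(H)

target: towers=[C/E; D/F/B/A/G] holding=H
     unstack(G, A) → towers=[C/E; D/F/B/A; H] holding=G
     unstack(E, C) → towers=[C; D/F/B/A/G; H] holding=E
         pickup(H) → towers=[C/E; D/F/B/A/G] holding=H  ← match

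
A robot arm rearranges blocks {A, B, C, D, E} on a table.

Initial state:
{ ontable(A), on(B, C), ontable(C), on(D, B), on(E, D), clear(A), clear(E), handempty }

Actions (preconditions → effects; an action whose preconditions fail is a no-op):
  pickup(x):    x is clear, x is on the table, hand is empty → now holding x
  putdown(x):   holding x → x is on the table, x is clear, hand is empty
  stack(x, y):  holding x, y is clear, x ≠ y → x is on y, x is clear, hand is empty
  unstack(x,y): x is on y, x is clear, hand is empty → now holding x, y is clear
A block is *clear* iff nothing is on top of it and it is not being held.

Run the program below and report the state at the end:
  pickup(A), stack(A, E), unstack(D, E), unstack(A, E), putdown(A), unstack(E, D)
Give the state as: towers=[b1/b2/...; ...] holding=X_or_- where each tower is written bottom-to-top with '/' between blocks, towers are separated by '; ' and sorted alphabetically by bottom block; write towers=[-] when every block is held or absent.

towers=[A; C/B/D] holding=E

step 1 (pickup(A)): towers=[C/B/D/E] holding=A
step 2 (stack(A, E)): towers=[C/B/D/E/A] holding=-
step 3 (unstack(D, E)) [no-op]: towers=[C/B/D/E/A] holding=-
step 4 (unstack(A, E)): towers=[C/B/D/E] holding=A
step 5 (putdown(A)): towers=[A; C/B/D/E] holding=-
step 6 (unstack(E, D)): towers=[A; C/B/D] holding=E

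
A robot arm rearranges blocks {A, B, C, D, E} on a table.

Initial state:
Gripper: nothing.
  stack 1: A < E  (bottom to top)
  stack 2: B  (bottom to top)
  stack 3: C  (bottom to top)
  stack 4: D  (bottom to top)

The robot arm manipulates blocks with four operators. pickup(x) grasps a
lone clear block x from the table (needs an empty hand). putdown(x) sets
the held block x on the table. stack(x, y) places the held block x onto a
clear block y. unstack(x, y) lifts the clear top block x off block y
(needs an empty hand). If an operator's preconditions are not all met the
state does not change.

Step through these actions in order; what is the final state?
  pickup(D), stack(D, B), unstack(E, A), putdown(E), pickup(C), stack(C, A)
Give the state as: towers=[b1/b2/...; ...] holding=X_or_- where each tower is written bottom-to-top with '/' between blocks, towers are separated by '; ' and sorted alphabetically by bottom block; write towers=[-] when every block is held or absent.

towers=[A/C; B/D; E] holding=-

step 1 (pickup(D)): towers=[A/E; B; C] holding=D
step 2 (stack(D, B)): towers=[A/E; B/D; C] holding=-
step 3 (unstack(E, A)): towers=[A; B/D; C] holding=E
step 4 (putdown(E)): towers=[A; B/D; C; E] holding=-
step 5 (pickup(C)): towers=[A; B/D; E] holding=C
step 6 (stack(C, A)): towers=[A/C; B/D; E] holding=-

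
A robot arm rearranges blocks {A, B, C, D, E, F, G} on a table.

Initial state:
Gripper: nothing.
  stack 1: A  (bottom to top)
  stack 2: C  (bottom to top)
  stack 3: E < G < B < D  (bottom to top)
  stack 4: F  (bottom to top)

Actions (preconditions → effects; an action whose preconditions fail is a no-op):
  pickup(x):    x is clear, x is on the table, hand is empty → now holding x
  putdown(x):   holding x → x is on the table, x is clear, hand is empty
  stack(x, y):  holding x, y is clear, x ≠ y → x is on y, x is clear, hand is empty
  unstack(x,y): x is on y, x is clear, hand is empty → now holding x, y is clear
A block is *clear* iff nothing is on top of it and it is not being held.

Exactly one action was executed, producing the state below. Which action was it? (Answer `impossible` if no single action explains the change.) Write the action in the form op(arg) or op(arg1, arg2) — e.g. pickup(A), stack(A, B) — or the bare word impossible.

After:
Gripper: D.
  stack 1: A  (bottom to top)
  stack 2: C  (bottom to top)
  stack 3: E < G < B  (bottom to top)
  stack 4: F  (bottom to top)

target: towers=[A; C; E/G/B; F] holding=D
         pickup(F) → towers=[A; C; E/G/B/D] holding=F
     unstack(D, B) → towers=[A; C; E/G/B; F] holding=D  ← match
         pickup(A) → towers=[C; E/G/B/D; F] holding=A
         pickup(C) → towers=[A; E/G/B/D; F] holding=C

unstack(D, B)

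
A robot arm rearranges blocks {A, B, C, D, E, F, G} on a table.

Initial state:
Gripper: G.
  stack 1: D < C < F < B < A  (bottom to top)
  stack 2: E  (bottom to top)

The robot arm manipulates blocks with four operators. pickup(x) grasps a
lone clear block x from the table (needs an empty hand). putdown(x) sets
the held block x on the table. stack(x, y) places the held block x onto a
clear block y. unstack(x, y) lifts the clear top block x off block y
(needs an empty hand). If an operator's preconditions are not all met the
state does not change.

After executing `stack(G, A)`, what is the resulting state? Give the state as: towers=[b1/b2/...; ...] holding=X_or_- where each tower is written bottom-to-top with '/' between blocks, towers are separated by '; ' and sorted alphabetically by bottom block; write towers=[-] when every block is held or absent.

towers=[D/C/F/B/A/G; E] holding=-

before: towers=[D/C/F/B/A; E] holding=G
pre[stack(G, A)]: holding(G) ok, clear(A) ok, G≠A ok
all met → apply stack(G, A)
after:  towers=[D/C/F/B/A/G; E] holding=-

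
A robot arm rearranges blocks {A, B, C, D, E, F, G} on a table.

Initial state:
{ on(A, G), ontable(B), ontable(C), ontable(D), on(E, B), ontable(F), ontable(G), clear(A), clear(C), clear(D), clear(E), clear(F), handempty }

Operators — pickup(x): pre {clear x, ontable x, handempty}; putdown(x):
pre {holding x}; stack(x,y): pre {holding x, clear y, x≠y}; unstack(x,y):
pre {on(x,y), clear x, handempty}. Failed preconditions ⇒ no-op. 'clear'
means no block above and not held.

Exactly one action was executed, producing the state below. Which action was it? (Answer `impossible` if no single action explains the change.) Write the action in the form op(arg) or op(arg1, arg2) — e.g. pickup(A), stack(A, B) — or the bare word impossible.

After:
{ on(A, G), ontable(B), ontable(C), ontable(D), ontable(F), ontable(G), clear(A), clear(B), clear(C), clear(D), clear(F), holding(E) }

unstack(E, B)

target: towers=[B; C; D; F; G/A] holding=E
         pickup(F) → towers=[B/E; C; D; G/A] holding=F
         pickup(D) → towers=[B/E; C; F; G/A] holding=D
     unstack(A, G) → towers=[B/E; C; D; F; G] holding=A
     unstack(E, B) → towers=[B; C; D; F; G/A] holding=E  ← match
         pickup(C) → towers=[B/E; D; F; G/A] holding=C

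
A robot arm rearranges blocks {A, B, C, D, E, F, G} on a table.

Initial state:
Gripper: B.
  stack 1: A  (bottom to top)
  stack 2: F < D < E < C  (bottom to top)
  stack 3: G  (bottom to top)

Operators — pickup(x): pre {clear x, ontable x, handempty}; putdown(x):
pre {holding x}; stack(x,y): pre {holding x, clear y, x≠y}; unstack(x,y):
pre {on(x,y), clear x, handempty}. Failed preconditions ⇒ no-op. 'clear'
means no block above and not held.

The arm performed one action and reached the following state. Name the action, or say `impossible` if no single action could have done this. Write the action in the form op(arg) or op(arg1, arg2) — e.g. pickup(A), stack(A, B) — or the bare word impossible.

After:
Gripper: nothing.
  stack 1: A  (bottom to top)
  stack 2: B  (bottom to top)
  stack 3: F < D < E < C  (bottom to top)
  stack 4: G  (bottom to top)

target: towers=[A; B; F/D/E/C; G] holding=-
        putdown(B) → towers=[A; B; F/D/E/C; G] holding=-  ← match
       stack(B, G) → towers=[A; F/D/E/C; G/B] holding=-
       stack(B, A) → towers=[A/B; F/D/E/C; G] holding=-
       stack(B, C) → towers=[A; F/D/E/C/B; G] holding=-

putdown(B)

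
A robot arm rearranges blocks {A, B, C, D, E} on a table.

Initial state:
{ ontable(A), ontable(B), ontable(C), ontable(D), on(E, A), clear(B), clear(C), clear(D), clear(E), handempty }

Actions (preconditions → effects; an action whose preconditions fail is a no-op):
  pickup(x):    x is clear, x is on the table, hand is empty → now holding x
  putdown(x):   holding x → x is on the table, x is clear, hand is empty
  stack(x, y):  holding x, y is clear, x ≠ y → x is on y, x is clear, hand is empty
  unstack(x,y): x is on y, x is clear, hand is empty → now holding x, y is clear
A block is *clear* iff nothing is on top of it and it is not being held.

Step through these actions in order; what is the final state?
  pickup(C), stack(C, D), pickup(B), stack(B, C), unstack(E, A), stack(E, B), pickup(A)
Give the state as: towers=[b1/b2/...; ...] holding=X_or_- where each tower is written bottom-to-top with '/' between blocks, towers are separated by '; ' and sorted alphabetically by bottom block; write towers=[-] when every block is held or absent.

towers=[D/C/B/E] holding=A

step 1 (pickup(C)): towers=[A/E; B; D] holding=C
step 2 (stack(C, D)): towers=[A/E; B; D/C] holding=-
step 3 (pickup(B)): towers=[A/E; D/C] holding=B
step 4 (stack(B, C)): towers=[A/E; D/C/B] holding=-
step 5 (unstack(E, A)): towers=[A; D/C/B] holding=E
step 6 (stack(E, B)): towers=[A; D/C/B/E] holding=-
step 7 (pickup(A)): towers=[D/C/B/E] holding=A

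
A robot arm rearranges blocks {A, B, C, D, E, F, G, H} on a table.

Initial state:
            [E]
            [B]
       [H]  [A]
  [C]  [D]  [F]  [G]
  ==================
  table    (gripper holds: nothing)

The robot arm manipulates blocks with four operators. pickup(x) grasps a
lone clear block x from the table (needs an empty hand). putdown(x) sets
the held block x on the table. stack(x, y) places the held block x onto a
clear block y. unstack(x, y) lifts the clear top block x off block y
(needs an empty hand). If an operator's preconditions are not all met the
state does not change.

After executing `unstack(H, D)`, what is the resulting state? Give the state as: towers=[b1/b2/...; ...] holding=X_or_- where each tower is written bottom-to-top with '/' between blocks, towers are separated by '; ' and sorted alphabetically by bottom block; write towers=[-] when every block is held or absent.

towers=[C; D; F/A/B/E; G] holding=H

before: towers=[C; D/H; F/A/B/E; G] holding=-
pre[unstack(H, D)]: on(H,D) ok, clear(H) ok, handempty ok
all met → apply unstack(H, D)
after:  towers=[C; D; F/A/B/E; G] holding=H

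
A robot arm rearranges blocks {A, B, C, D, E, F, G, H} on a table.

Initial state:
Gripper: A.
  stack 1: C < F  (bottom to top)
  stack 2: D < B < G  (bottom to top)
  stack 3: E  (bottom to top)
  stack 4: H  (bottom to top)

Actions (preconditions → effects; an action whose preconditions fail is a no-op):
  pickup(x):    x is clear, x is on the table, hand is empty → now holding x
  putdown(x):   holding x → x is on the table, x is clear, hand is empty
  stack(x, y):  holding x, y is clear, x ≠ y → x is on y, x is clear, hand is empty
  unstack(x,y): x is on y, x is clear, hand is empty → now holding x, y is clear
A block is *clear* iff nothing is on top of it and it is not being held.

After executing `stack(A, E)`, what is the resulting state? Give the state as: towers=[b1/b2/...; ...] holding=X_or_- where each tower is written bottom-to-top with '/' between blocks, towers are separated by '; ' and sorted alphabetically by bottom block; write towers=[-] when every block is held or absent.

before: towers=[C/F; D/B/G; E; H] holding=A
pre[stack(A, E)]: holding(A) ok, clear(E) ok, A≠E ok
all met → apply stack(A, E)
after:  towers=[C/F; D/B/G; E/A; H] holding=-

towers=[C/F; D/B/G; E/A; H] holding=-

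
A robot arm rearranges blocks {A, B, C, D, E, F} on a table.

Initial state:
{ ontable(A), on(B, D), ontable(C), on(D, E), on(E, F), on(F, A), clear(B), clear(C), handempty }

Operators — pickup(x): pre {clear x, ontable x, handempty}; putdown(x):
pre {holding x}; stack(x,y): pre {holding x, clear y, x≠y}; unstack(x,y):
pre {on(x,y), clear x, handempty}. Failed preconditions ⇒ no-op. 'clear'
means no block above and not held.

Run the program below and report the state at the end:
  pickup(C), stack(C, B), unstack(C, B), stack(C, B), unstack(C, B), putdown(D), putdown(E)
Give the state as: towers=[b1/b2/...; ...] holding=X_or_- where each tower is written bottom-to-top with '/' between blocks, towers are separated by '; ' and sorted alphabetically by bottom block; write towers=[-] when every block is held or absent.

step 1 (pickup(C)): towers=[A/F/E/D/B] holding=C
step 2 (stack(C, B)): towers=[A/F/E/D/B/C] holding=-
step 3 (unstack(C, B)): towers=[A/F/E/D/B] holding=C
step 4 (stack(C, B)): towers=[A/F/E/D/B/C] holding=-
step 5 (unstack(C, B)): towers=[A/F/E/D/B] holding=C
step 6 (putdown(D)) [no-op]: towers=[A/F/E/D/B] holding=C
step 7 (putdown(E)) [no-op]: towers=[A/F/E/D/B] holding=C

towers=[A/F/E/D/B] holding=C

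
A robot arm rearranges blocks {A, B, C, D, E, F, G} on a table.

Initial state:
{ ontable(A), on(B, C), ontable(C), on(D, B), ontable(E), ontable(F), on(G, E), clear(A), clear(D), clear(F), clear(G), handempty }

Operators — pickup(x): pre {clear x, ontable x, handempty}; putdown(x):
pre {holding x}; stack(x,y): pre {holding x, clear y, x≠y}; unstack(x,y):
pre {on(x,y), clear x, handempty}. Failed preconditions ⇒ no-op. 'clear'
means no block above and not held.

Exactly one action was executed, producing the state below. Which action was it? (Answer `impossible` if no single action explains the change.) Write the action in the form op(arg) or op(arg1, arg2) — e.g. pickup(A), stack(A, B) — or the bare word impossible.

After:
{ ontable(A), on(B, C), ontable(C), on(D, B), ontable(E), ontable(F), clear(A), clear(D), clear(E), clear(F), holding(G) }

target: towers=[A; C/B/D; E; F] holding=G
         pickup(F) → towers=[A; C/B/D; E/G] holding=F
     unstack(G, E) → towers=[A; C/B/D; E; F] holding=G  ← match
     unstack(D, B) → towers=[A; C/B; E/G; F] holding=D
         pickup(A) → towers=[C/B/D; E/G; F] holding=A

unstack(G, E)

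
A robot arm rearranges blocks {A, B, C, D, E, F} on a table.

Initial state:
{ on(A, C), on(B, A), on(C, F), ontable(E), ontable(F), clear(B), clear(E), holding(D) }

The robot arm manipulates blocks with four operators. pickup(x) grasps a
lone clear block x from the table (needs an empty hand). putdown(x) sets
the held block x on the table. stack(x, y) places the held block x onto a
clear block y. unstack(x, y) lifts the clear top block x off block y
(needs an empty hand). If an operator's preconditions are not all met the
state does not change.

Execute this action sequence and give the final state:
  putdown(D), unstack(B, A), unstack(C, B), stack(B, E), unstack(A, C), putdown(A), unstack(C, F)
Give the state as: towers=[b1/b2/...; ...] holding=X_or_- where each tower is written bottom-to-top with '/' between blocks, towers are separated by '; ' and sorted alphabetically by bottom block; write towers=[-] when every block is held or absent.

towers=[A; D; E/B; F] holding=C

step 1 (putdown(D)): towers=[D; E; F/C/A/B] holding=-
step 2 (unstack(B, A)): towers=[D; E; F/C/A] holding=B
step 3 (unstack(C, B)) [no-op]: towers=[D; E; F/C/A] holding=B
step 4 (stack(B, E)): towers=[D; E/B; F/C/A] holding=-
step 5 (unstack(A, C)): towers=[D; E/B; F/C] holding=A
step 6 (putdown(A)): towers=[A; D; E/B; F/C] holding=-
step 7 (unstack(C, F)): towers=[A; D; E/B; F] holding=C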